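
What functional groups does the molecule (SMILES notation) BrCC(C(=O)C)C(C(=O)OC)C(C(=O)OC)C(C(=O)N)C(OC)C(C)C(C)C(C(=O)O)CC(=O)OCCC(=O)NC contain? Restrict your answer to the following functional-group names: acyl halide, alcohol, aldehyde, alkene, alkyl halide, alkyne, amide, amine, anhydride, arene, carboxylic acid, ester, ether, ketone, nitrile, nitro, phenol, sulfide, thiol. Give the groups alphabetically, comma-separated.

halogen on an sp³ carbon → alkyl halide.
pendant –COCH3: carbonyl C bonded to two carbons → ketone.
pendant –COOCH3: carbonyl C bonded to C and –OCH3 → ester.
pendant –COOCH3: carbonyl C bonded to C and –OCH3 → ester.
pendant –CONH2: carbonyl C bonded to C and N → amide.
pendant –OCH3: C–O–C with sp³ C, no adjacent C=O → ether.
pendant –COOH: carbonyl C bonded to C and –OH → carboxylic acid.
–C(=O)–O–C with C on the carbonyl side → ester.
–C(=O)NHCH3: carbonyl C bonded to C and to N → amide (the N is not an amine).

alkyl halide, amide, carboxylic acid, ester, ether, ketone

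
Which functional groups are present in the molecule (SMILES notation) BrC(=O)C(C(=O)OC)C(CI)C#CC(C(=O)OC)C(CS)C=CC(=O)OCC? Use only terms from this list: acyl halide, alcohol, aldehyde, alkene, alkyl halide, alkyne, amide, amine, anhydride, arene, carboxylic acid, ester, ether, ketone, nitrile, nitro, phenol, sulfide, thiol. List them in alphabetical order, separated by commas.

acyl halide, alkene, alkyl halide, alkyne, ester, thiol

–C(=O)Br: carbonyl C bonded to C and to a halogen → acyl halide (not alkyl halide).
pendant –COOCH3: carbonyl C bonded to C and –OCH3 → ester.
pendant –CH2X: halogen on sp³ carbon → alkyl halide.
C≡C triple bond → alkyne.
pendant –COOCH3: carbonyl C bonded to C and –OCH3 → ester.
pendant –CH2SH → thiol.
C=C double bond → alkene.
–C(=O)OCH2CH3: carbonyl C bonded to C and to –OEt → ester.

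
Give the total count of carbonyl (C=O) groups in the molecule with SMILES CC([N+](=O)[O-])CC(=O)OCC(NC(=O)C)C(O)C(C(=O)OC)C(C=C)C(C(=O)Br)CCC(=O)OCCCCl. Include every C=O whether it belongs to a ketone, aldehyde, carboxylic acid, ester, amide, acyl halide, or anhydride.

5

CH2COOCH2: ester, 1 C=O (running total 1).
CH(NHCOCH3): amide, 1 C=O (running total 2).
CH(COOCH3): ester, 1 C=O (running total 3).
CH(COBr): acyl halide, 1 C=O (running total 4).
CH2COOCH2: ester, 1 C=O (running total 5).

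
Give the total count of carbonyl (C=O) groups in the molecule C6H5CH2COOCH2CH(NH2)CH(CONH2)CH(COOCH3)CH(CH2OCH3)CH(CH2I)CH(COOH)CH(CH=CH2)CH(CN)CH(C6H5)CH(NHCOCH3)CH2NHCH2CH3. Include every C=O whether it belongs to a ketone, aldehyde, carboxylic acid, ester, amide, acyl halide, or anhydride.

CH2COOCH2: ester, 1 C=O (running total 1).
CH(CONH2): amide, 1 C=O (running total 2).
CH(COOCH3): ester, 1 C=O (running total 3).
CH(COOH): carboxylic acid, 1 C=O (running total 4).
CH(NHCOCH3): amide, 1 C=O (running total 5).

5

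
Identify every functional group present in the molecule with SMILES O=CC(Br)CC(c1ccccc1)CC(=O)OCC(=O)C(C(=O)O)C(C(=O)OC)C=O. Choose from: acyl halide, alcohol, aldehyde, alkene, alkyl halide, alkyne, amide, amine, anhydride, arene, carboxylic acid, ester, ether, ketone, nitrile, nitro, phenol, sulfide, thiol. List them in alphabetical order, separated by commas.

Reading the structure from left to right:
  OHC: terminal –CHO: carbonyl C bonded to H and C → aldehyde.
  CH(Br): halogen on an sp³ carbon → alkyl halide.
  CH(C6H5): pendant –C6H5: benzene ring → arene.
  CH2COOCH2: –C(=O)–O–C with C on the carbonyl side → ester.
  CO: –C(=O)– with carbon on both sides → ketone.
  CH(COOH): pendant –COOH: carbonyl C bonded to C and –OH → carboxylic acid.
  CH(COOCH3): pendant –COOCH3: carbonyl C bonded to C and –OCH3 → ester.
  CHO: terminal –CHO: carbonyl C bonded to H and C → aldehyde.

aldehyde, alkyl halide, arene, carboxylic acid, ester, ketone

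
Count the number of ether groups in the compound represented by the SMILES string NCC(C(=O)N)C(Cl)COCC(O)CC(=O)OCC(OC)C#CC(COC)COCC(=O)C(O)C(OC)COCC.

6

–NH2 on an sp³ carbon with no adjacent C=O → amine.
pendant –CONH2: carbonyl C bonded to C and N → amide.
halogen on an sp³ carbon → alkyl halide.
C–O–C with sp³ carbons on both sides and no adjacent C=O → ether.
–OH on an sp³ carbon → alcohol (secondary).
–C(=O)–O–C with C on the carbonyl side → ester.
pendant –OCH3: C–O–C with sp³ C, no adjacent C=O → ether.
C≡C triple bond → alkyne.
pendant –CH2OCH3: C–O–C linkage → ether.
C–O–C with sp³ carbons on both sides and no adjacent C=O → ether.
–C(=O)– with carbon on both sides → ketone.
–OH on an sp³ carbon → alcohol (secondary).
pendant –OCH3: C–O–C with sp³ C, no adjacent C=O → ether.
C–O–C with sp³ carbons on both sides and no adjacent C=O → ether.
Ether appears at: CH2OCH2, CH(OCH3), CH(CH2OCH3), CH2OCH2, CH(OCH3), CH2OCH2 → 6.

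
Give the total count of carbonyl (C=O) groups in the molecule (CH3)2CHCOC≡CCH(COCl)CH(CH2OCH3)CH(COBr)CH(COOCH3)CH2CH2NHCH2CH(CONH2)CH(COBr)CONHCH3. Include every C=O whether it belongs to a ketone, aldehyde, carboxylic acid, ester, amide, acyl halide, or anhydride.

7

CO: ketone, 1 C=O (running total 1).
CH(COCl): acyl halide, 1 C=O (running total 2).
CH(COBr): acyl halide, 1 C=O (running total 3).
CH(COOCH3): ester, 1 C=O (running total 4).
CH(CONH2): amide, 1 C=O (running total 5).
CH(COBr): acyl halide, 1 C=O (running total 6).
CONHCH3: amide, 1 C=O (running total 7).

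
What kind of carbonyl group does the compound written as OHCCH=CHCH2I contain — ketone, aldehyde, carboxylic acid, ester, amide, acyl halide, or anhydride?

The carbonyl is in the OHC segment: terminal –CHO: carbonyl C bonded to H and C → aldehyde.

aldehyde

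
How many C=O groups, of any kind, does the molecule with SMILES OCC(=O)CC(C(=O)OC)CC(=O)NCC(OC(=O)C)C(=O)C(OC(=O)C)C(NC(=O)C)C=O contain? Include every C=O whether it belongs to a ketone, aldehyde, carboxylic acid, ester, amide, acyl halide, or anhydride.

8

CO: ketone, 1 C=O (running total 1).
CH(COOCH3): ester, 1 C=O (running total 2).
CH2CONHCH2: amide, 1 C=O (running total 3).
CH(OCOCH3): ester, 1 C=O (running total 4).
CO: ketone, 1 C=O (running total 5).
CH(OCOCH3): ester, 1 C=O (running total 6).
CH(NHCOCH3): amide, 1 C=O (running total 7).
CHO: aldehyde, 1 C=O (running total 8).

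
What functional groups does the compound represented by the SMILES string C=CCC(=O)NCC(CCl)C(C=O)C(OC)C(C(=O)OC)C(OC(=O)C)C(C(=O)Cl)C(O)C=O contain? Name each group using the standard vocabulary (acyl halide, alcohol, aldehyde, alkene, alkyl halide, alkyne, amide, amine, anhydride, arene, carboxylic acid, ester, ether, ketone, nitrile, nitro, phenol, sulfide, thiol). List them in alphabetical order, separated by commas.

Taking each segment in turn:
  CH2=CH: C=C double bond → alkene.
  CH2CONHCH2: –C(=O)–N– linkage → amide (the N is not an amine).
  CH(CH2Cl): pendant –CH2X: halogen on sp³ carbon → alkyl halide.
  CH(CHO): pendant –CHO: carbonyl C bonded to C and H → aldehyde.
  CH(OCH3): pendant –OCH3: C–O–C with sp³ C, no adjacent C=O → ether.
  CH(COOCH3): pendant –COOCH3: carbonyl C bonded to C and –OCH3 → ester.
  CH(OCOCH3): pendant –OC(=O)CH3: an acyloxy group → ester.
  CH(COCl): pendant –C(=O)X: carbonyl C bonded to C and halogen → acyl halide.
  CH(OH): –OH on an sp³ carbon → alcohol (secondary).
  CHO: terminal –CHO: carbonyl C bonded to H and C → aldehyde.

acyl halide, alcohol, aldehyde, alkene, alkyl halide, amide, ester, ether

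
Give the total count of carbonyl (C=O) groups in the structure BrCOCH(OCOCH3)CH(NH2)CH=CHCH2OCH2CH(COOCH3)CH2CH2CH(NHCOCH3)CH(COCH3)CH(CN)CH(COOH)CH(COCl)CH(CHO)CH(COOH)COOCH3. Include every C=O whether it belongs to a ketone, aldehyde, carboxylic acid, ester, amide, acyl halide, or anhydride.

10

BrCO: acyl halide, 1 C=O (running total 1).
CH(OCOCH3): ester, 1 C=O (running total 2).
CH(COOCH3): ester, 1 C=O (running total 3).
CH(NHCOCH3): amide, 1 C=O (running total 4).
CH(COCH3): ketone, 1 C=O (running total 5).
CH(COOH): carboxylic acid, 1 C=O (running total 6).
CH(COCl): acyl halide, 1 C=O (running total 7).
CH(CHO): aldehyde, 1 C=O (running total 8).
CH(COOH): carboxylic acid, 1 C=O (running total 9).
COOCH3: ester, 1 C=O (running total 10).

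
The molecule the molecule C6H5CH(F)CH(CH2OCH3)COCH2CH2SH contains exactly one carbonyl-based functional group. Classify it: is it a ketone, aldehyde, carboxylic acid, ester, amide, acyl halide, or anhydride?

The carbonyl is in the CO segment: –C(=O)– with carbon on both sides → ketone.

ketone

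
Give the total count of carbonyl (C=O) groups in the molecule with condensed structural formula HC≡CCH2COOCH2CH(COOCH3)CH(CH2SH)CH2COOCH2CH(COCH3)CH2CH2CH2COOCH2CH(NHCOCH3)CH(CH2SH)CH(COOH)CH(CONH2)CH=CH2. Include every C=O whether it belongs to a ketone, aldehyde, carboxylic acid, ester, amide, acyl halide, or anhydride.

8

CH2COOCH2: ester, 1 C=O (running total 1).
CH(COOCH3): ester, 1 C=O (running total 2).
CH2COOCH2: ester, 1 C=O (running total 3).
CH(COCH3): ketone, 1 C=O (running total 4).
CH2COOCH2: ester, 1 C=O (running total 5).
CH(NHCOCH3): amide, 1 C=O (running total 6).
CH(COOH): carboxylic acid, 1 C=O (running total 7).
CH(CONH2): amide, 1 C=O (running total 8).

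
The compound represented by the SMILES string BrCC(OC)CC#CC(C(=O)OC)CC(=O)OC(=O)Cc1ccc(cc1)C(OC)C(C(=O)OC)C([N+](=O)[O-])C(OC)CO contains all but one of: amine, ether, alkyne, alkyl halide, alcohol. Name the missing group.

amine

ether: present (CH(OCH3) — pendant –OCH3: C–O–C with sp³ C, no adjacent C=O → ether).
alkyl halide: present (BrCH2 — halogen on an sp³ carbon → alkyl halide).
alcohol: present (CH2OH — –OH on an sp³ carbon → alcohol).
alkyne: present (C≡C — C≡C triple bond → alkyne).
amine: no segment matches this pattern.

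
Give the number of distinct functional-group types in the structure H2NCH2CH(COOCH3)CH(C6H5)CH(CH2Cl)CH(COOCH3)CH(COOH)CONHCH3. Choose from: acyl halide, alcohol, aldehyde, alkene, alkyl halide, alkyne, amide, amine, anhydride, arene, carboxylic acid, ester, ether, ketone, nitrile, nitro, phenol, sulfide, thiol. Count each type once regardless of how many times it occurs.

6

–NH2 on an sp³ carbon with no adjacent C=O → amine.
pendant –COOCH3: carbonyl C bonded to C and –OCH3 → ester.
pendant –C6H5: benzene ring → arene.
pendant –CH2X: halogen on sp³ carbon → alkyl halide.
pendant –COOCH3: carbonyl C bonded to C and –OCH3 → ester.
pendant –COOH: carbonyl C bonded to C and –OH → carboxylic acid.
–C(=O)NHCH3: carbonyl C bonded to C and to N → amide (the N is not an amine).
Distinct types present: alkyl halide, amide, amine, arene, carboxylic acid, ester.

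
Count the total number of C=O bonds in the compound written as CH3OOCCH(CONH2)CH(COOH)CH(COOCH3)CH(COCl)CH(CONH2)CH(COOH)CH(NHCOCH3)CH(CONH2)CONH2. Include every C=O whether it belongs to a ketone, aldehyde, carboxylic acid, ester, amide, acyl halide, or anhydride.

CH3OOC: ester, 1 C=O (running total 1).
CH(CONH2): amide, 1 C=O (running total 2).
CH(COOH): carboxylic acid, 1 C=O (running total 3).
CH(COOCH3): ester, 1 C=O (running total 4).
CH(COCl): acyl halide, 1 C=O (running total 5).
CH(CONH2): amide, 1 C=O (running total 6).
CH(COOH): carboxylic acid, 1 C=O (running total 7).
CH(NHCOCH3): amide, 1 C=O (running total 8).
CH(CONH2): amide, 1 C=O (running total 9).
CONH2: amide, 1 C=O (running total 10).

10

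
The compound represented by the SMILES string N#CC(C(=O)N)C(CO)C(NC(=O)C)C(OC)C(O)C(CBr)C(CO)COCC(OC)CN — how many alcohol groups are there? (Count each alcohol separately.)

N≡C–: carbon triple-bonded to nitrogen → nitrile.
pendant –CONH2: carbonyl C bonded to C and N → amide.
pendant –CH2OH on an sp³ backbone C → alcohol.
pendant –NHC(=O)CH3: N bonded to a carbonyl → amide (not amine).
pendant –OCH3: C–O–C with sp³ C, no adjacent C=O → ether.
–OH on an sp³ carbon → alcohol (secondary).
pendant –CH2X: halogen on sp³ carbon → alkyl halide.
pendant –CH2OH on an sp³ backbone C → alcohol.
C–O–C with sp³ carbons on both sides and no adjacent C=O → ether.
pendant –OCH3: C–O–C with sp³ C, no adjacent C=O → ether.
–NH2 on an sp³ carbon with no adjacent C=O → amine.
Alcohol appears at: CH(CH2OH), CH(OH), CH(CH2OH) → 3.

3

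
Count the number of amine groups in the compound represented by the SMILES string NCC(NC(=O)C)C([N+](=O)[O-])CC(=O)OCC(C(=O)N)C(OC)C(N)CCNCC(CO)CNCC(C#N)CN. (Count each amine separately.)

–NH2 on an sp³ carbon with no adjacent C=O → amine.
pendant –NHC(=O)CH3: N bonded to a carbonyl → amide (not amine).
–NO2 on an sp³ carbon → nitro (the N=O is not a carbonyl).
–C(=O)–O–C with C on the carbonyl side → ester.
pendant –CONH2: carbonyl C bonded to C and N → amide.
pendant –OCH3: C–O–C with sp³ C, no adjacent C=O → ether.
–NH2 on an sp³ carbon with no adjacent C=O → amine.
C–N–C with sp³ carbons and no adjacent C=O → amine (secondary).
pendant –CH2OH on an sp³ backbone C → alcohol.
C–N–C with sp³ carbons and no adjacent C=O → amine (secondary).
pendant –C≡N: nitrile.
–NH2 on an sp³ carbon with no adjacent C=O → amine.
Amine appears at: H2NCH2, CH(NH2), CH2NHCH2, CH2NHCH2, CH2NH2 → 5.

5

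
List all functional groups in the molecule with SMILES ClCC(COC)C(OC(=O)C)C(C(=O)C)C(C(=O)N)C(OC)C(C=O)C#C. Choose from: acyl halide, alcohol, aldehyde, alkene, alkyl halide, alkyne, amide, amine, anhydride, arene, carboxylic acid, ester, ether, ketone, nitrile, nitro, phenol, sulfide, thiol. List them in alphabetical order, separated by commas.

halogen on an sp³ carbon → alkyl halide.
pendant –CH2OCH3: C–O–C linkage → ether.
pendant –OC(=O)CH3: an acyloxy group → ester.
pendant –COCH3: carbonyl C bonded to two carbons → ketone.
pendant –CONH2: carbonyl C bonded to C and N → amide.
pendant –OCH3: C–O–C with sp³ C, no adjacent C=O → ether.
pendant –CHO: carbonyl C bonded to C and H → aldehyde.
C≡C triple bond → alkyne.

aldehyde, alkyl halide, alkyne, amide, ester, ether, ketone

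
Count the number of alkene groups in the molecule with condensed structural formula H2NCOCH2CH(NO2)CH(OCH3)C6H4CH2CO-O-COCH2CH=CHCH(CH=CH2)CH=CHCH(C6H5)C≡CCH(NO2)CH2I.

3

–C(=O)NH2: carbonyl C bonded to C and to N → amide (the N is not a separate amine).
–NO2 on an sp³ carbon → nitro (the N=O is not a carbonyl).
pendant –OCH3: C–O–C with sp³ C, no adjacent C=O → ether.
para-disubstituted benzene ring → arene.
two acyl groups sharing one oxygen, –C(=O)–O–C(=O)– → anhydride.
C=C double bond → alkene.
pendant –CH=CH2: C=C double bond → alkene.
C=C double bond → alkene.
pendant –C6H5: benzene ring → arene.
C≡C triple bond → alkyne.
–NO2 on an sp³ carbon → nitro (the N=O is not a carbonyl).
halogen on an sp³ carbon → alkyl halide.
Alkene appears at: CH=CH, CH(CH=CH2), CH=CH → 3.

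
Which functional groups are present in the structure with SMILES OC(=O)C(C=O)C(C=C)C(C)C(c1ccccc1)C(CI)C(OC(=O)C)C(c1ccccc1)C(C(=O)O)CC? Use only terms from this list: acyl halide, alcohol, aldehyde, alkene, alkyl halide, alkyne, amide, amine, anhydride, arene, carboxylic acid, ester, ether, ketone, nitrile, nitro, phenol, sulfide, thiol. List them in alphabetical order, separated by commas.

–COOH: carbonyl C bonded to –OH and C → carboxylic acid (the –OH is not a separate alcohol).
pendant –CHO: carbonyl C bonded to C and H → aldehyde.
pendant –CH=CH2: C=C double bond → alkene.
pendant –C6H5: benzene ring → arene.
pendant –CH2X: halogen on sp³ carbon → alkyl halide.
pendant –OC(=O)CH3: an acyloxy group → ester.
pendant –C6H5: benzene ring → arene.
pendant –COOH: carbonyl C bonded to C and –OH → carboxylic acid.

aldehyde, alkene, alkyl halide, arene, carboxylic acid, ester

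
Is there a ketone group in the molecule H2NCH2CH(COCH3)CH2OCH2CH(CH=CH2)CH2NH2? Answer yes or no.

yes

Taking each segment in turn:
  H2NCH2: –NH2 on an sp³ carbon with no adjacent C=O → amine.
  CH(COCH3): pendant –COCH3: carbonyl C bonded to two carbons → ketone.
  CH2OCH2: C–O–C with sp³ carbons on both sides and no adjacent C=O → ether.
  CH(CH=CH2): pendant –CH=CH2: C=C double bond → alkene.
  CH2NH2: –NH2 on an sp³ carbon with no adjacent C=O → amine.
The CH(COCH3) segment supplies the ketone: pendant –COCH3: carbonyl C bonded to two carbons → ketone.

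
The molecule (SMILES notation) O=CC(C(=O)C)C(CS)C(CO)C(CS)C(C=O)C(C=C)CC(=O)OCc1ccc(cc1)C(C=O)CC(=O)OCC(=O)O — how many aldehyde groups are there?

3

Reading the structure from left to right:
  OHC: terminal –CHO: carbonyl C bonded to H and C → aldehyde.
  CH(COCH3): pendant –COCH3: carbonyl C bonded to two carbons → ketone.
  CH(CH2SH): pendant –CH2SH → thiol.
  CH(CH2OH): pendant –CH2OH on an sp³ backbone C → alcohol.
  CH(CH2SH): pendant –CH2SH → thiol.
  CH(CHO): pendant –CHO: carbonyl C bonded to C and H → aldehyde.
  CH(CH=CH2): pendant –CH=CH2: C=C double bond → alkene.
  CH2COOCH2: –C(=O)–O–C with C on the carbonyl side → ester.
  C6H4: para-disubstituted benzene ring → arene.
  CH(CHO): pendant –CHO: carbonyl C bonded to C and H → aldehyde.
  CH2COOCH2: –C(=O)–O–C with C on the carbonyl side → ester.
  COOH: –COOH: carbonyl C bonded to –OH and C → carboxylic acid (the –OH is not a separate alcohol).
Aldehyde appears at: OHC, CH(CHO), CH(CHO) → 3.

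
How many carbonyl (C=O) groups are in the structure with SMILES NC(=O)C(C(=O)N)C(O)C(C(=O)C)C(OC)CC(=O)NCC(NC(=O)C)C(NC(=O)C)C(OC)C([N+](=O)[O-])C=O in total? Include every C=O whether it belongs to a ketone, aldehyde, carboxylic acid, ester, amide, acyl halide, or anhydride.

7

H2NCO: amide, 1 C=O (running total 1).
CH(CONH2): amide, 1 C=O (running total 2).
CH(COCH3): ketone, 1 C=O (running total 3).
CH2CONHCH2: amide, 1 C=O (running total 4).
CH(NHCOCH3): amide, 1 C=O (running total 5).
CH(NHCOCH3): amide, 1 C=O (running total 6).
CHO: aldehyde, 1 C=O (running total 7).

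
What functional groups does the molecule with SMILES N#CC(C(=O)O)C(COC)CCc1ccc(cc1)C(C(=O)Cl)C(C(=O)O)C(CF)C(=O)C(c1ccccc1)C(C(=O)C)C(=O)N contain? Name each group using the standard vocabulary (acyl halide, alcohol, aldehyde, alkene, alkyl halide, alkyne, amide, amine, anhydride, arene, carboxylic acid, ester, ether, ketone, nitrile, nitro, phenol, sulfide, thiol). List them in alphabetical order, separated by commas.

acyl halide, alkyl halide, amide, arene, carboxylic acid, ether, ketone, nitrile

N≡C–: carbon triple-bonded to nitrogen → nitrile.
pendant –COOH: carbonyl C bonded to C and –OH → carboxylic acid.
pendant –CH2OCH3: C–O–C linkage → ether.
para-disubstituted benzene ring → arene.
pendant –C(=O)X: carbonyl C bonded to C and halogen → acyl halide.
pendant –COOH: carbonyl C bonded to C and –OH → carboxylic acid.
pendant –CH2X: halogen on sp³ carbon → alkyl halide.
–C(=O)– with carbon on both sides → ketone.
pendant –C6H5: benzene ring → arene.
pendant –COCH3: carbonyl C bonded to two carbons → ketone.
–C(=O)NH2: carbonyl C bonded to C and to N → amide (the N is not a separate amine).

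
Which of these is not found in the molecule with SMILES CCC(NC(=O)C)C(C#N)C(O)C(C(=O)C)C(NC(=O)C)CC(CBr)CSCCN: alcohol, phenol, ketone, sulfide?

phenol

ketone: present (CH(COCH3) — pendant –COCH3: carbonyl C bonded to two carbons → ketone).
sulfide: present (CH2SCH2 — C–S–C linkage → sulfide (thioether)).
alcohol: present (CH(OH) — –OH on an sp³ carbon → alcohol (secondary)).
phenol: absent. In CH(OH), the –OH is on an sp³ carbon, not on an aromatic ring, so it is an alcohol.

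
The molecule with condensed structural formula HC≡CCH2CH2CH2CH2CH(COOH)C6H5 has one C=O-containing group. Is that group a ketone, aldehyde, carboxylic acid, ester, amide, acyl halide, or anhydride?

The carbonyl is in the CH(COOH) segment: pendant –COOH: carbonyl C bonded to C and –OH → carboxylic acid.

carboxylic acid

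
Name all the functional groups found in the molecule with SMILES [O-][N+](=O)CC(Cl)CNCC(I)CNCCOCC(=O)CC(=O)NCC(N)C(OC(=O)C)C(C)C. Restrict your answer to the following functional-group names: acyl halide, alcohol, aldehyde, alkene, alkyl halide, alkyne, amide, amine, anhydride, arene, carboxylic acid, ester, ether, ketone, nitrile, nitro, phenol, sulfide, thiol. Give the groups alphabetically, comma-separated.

Working along the chain:
  O2NCH2: –NO2 on carbon → nitro group.
  CH(Cl): halogen on an sp³ carbon → alkyl halide.
  CH2NHCH2: C–N–C with sp³ carbons and no adjacent C=O → amine (secondary).
  CH(I): halogen on an sp³ carbon → alkyl halide.
  CH2NHCH2: C–N–C with sp³ carbons and no adjacent C=O → amine (secondary).
  CH2OCH2: C–O–C with sp³ carbons on both sides and no adjacent C=O → ether.
  CO: –C(=O)– with carbon on both sides → ketone.
  CH2CONHCH2: –C(=O)–N– linkage → amide (the N is not an amine).
  CH(NH2): –NH2 on an sp³ carbon with no adjacent C=O → amine.
  CH(OCOCH3): pendant –OC(=O)CH3: an acyloxy group → ester.

alkyl halide, amide, amine, ester, ether, ketone, nitro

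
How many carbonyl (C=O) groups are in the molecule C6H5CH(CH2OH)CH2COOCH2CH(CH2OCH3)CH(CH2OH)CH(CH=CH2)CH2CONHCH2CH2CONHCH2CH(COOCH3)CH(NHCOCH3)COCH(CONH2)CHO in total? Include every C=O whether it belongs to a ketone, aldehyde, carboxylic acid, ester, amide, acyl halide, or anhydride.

CH2COOCH2: ester, 1 C=O (running total 1).
CH2CONHCH2: amide, 1 C=O (running total 2).
CH2CONHCH2: amide, 1 C=O (running total 3).
CH(COOCH3): ester, 1 C=O (running total 4).
CH(NHCOCH3): amide, 1 C=O (running total 5).
CO: ketone, 1 C=O (running total 6).
CH(CONH2): amide, 1 C=O (running total 7).
CHO: aldehyde, 1 C=O (running total 8).

8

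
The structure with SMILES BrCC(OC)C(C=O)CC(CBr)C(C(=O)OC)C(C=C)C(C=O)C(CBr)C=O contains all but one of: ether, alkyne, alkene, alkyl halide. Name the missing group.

alkyl halide: present (BrCH2 — halogen on an sp³ carbon → alkyl halide).
alkene: present (CH(CH=CH2) — pendant –CH=CH2: C=C double bond → alkene).
ether: present (CH(OCH3) — pendant –OCH3: C–O–C with sp³ C, no adjacent C=O → ether).
alkyne: no segment matches this pattern.

alkyne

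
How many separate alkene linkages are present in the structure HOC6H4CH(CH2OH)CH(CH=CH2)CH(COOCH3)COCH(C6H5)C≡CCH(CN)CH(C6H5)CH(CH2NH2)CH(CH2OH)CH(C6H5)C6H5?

Working along the chain:
  HOC6H4: –OH attached directly to an aromatic ring → phenol (not alcohol); the ring itself is an arene.
  CH(CH2OH): pendant –CH2OH on an sp³ backbone C → alcohol.
  CH(CH=CH2): pendant –CH=CH2: C=C double bond → alkene.
  CH(COOCH3): pendant –COOCH3: carbonyl C bonded to C and –OCH3 → ester.
  CO: –C(=O)– with carbon on both sides → ketone.
  CH(C6H5): pendant –C6H5: benzene ring → arene.
  C≡C: C≡C triple bond → alkyne.
  CH(CN): pendant –C≡N: nitrile.
  CH(C6H5): pendant –C6H5: benzene ring → arene.
  CH(CH2NH2): pendant –CH2NH2: N on sp³ C, no adjacent C=O → amine.
  CH(CH2OH): pendant –CH2OH on an sp³ backbone C → alcohol.
  CH(C6H5): pendant –C6H5: benzene ring → arene.
  C6H5: –C6H5 phenyl ring → arene.
Alkene appears at: CH(CH=CH2) → 1.

1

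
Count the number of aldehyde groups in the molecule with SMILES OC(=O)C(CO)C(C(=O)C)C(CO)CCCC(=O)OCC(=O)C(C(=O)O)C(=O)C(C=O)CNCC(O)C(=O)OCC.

–COOH: carbonyl C bonded to –OH and C → carboxylic acid (the –OH is not a separate alcohol).
pendant –CH2OH on an sp³ backbone C → alcohol.
pendant –COCH3: carbonyl C bonded to two carbons → ketone.
pendant –CH2OH on an sp³ backbone C → alcohol.
–C(=O)–O–C with C on the carbonyl side → ester.
–C(=O)– with carbon on both sides → ketone.
pendant –COOH: carbonyl C bonded to C and –OH → carboxylic acid.
–C(=O)– with carbon on both sides → ketone.
pendant –CHO: carbonyl C bonded to C and H → aldehyde.
C–N–C with sp³ carbons and no adjacent C=O → amine (secondary).
–OH on an sp³ carbon → alcohol (secondary).
–C(=O)OCH2CH3: carbonyl C bonded to C and to –OEt → ester.
Aldehyde appears at: CH(CHO) → 1.

1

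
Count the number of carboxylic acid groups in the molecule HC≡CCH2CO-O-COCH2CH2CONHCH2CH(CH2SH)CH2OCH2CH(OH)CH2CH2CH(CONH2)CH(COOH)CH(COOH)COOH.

C≡C triple bond → alkyne.
two acyl groups sharing one oxygen, –C(=O)–O–C(=O)– → anhydride.
–C(=O)–N– linkage → amide (the N is not an amine).
pendant –CH2SH → thiol.
C–O–C with sp³ carbons on both sides and no adjacent C=O → ether.
–OH on an sp³ carbon → alcohol (secondary).
pendant –CONH2: carbonyl C bonded to C and N → amide.
pendant –COOH: carbonyl C bonded to C and –OH → carboxylic acid.
pendant –COOH: carbonyl C bonded to C and –OH → carboxylic acid.
–COOH: carbonyl C bonded to –OH and C → carboxylic acid (the –OH is not a separate alcohol).
Carboxylic acid appears at: CH(COOH), CH(COOH), COOH → 3.

3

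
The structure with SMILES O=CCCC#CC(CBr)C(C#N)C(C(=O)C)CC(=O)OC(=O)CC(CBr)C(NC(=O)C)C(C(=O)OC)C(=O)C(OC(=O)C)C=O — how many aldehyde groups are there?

terminal –CHO: carbonyl C bonded to H and C → aldehyde.
C≡C triple bond → alkyne.
pendant –CH2X: halogen on sp³ carbon → alkyl halide.
pendant –C≡N: nitrile.
pendant –COCH3: carbonyl C bonded to two carbons → ketone.
two acyl groups sharing one oxygen, –C(=O)–O–C(=O)– → anhydride.
pendant –CH2X: halogen on sp³ carbon → alkyl halide.
pendant –NHC(=O)CH3: N bonded to a carbonyl → amide (not amine).
pendant –COOCH3: carbonyl C bonded to C and –OCH3 → ester.
–C(=O)– with carbon on both sides → ketone.
pendant –OC(=O)CH3: an acyloxy group → ester.
terminal –CHO: carbonyl C bonded to H and C → aldehyde.
Aldehyde appears at: OHC, CHO → 2.

2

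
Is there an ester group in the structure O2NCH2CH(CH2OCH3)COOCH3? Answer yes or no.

yes

–NO2 on carbon → nitro group.
pendant –CH2OCH3: C–O–C linkage → ether.
–C(=O)OCH3: carbonyl C bonded to C and to –OCH3 → ester (not ketone + ether).
The COOCH3 segment supplies the ester: –C(=O)OCH3: carbonyl C bonded to C and to –OCH3 → ester (not ketone + ether).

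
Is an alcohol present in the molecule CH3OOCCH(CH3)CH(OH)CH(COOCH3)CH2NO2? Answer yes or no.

Working along the chain:
  CH3OOC: CH3O–C(=O)–: carbonyl C bonded to C and to –OCH3 → ester (not ketone + ether).
  CH(OH): –OH on an sp³ carbon → alcohol (secondary).
  CH(COOCH3): pendant –COOCH3: carbonyl C bonded to C and –OCH3 → ester.
  CH2NO2: –NO2 on carbon → nitro group.
The CH(OH) segment supplies the alcohol: –OH on an sp³ carbon → alcohol (secondary).

yes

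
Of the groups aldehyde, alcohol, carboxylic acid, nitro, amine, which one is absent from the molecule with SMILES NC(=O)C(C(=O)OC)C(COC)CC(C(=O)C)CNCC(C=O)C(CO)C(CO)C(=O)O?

aldehyde: present (CH(CHO) — pendant –CHO: carbonyl C bonded to C and H → aldehyde).
amine: present (CH2NHCH2 — C–N–C with sp³ carbons and no adjacent C=O → amine (secondary)).
alcohol: present (CH(CH2OH) — pendant –CH2OH on an sp³ backbone C → alcohol).
carboxylic acid: present (COOH — –COOH: carbonyl C bonded to –OH and C → carboxylic acid (the –OH is not a separate alcohol)).
nitro: no segment matches this pattern.

nitro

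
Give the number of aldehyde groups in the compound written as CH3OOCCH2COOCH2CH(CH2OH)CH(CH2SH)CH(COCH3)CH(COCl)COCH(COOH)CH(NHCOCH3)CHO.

Taking each segment in turn:
  CH3OOC: CH3O–C(=O)–: carbonyl C bonded to C and to –OCH3 → ester (not ketone + ether).
  CH2COOCH2: –C(=O)–O–C with C on the carbonyl side → ester.
  CH(CH2OH): pendant –CH2OH on an sp³ backbone C → alcohol.
  CH(CH2SH): pendant –CH2SH → thiol.
  CH(COCH3): pendant –COCH3: carbonyl C bonded to two carbons → ketone.
  CH(COCl): pendant –C(=O)X: carbonyl C bonded to C and halogen → acyl halide.
  CO: –C(=O)– with carbon on both sides → ketone.
  CH(COOH): pendant –COOH: carbonyl C bonded to C and –OH → carboxylic acid.
  CH(NHCOCH3): pendant –NHC(=O)CH3: N bonded to a carbonyl → amide (not amine).
  CHO: terminal –CHO: carbonyl C bonded to H and C → aldehyde.
Aldehyde appears at: CHO → 1.

1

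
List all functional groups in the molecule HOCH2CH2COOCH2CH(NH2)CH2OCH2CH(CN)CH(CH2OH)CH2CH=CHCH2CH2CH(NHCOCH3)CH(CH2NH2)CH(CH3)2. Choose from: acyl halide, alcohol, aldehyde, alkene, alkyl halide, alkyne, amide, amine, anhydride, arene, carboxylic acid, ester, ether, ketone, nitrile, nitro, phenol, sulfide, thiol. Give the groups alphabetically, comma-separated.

alcohol, alkene, amide, amine, ester, ether, nitrile

Working along the chain:
  HOCH2: HO– on an sp³ carbon → alcohol.
  CH2COOCH2: –C(=O)–O–C with C on the carbonyl side → ester.
  CH(NH2): –NH2 on an sp³ carbon with no adjacent C=O → amine.
  CH2OCH2: C–O–C with sp³ carbons on both sides and no adjacent C=O → ether.
  CH(CN): pendant –C≡N: nitrile.
  CH(CH2OH): pendant –CH2OH on an sp³ backbone C → alcohol.
  CH=CH: C=C double bond → alkene.
  CH(NHCOCH3): pendant –NHC(=O)CH3: N bonded to a carbonyl → amide (not amine).
  CH(CH2NH2): pendant –CH2NH2: N on sp³ C, no adjacent C=O → amine.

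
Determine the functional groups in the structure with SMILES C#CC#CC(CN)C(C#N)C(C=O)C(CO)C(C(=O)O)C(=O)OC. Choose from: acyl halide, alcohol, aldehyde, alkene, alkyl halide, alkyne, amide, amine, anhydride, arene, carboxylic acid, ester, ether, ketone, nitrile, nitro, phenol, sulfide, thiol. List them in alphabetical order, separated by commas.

Working along the chain:
  HC≡C: C≡C triple bond → alkyne.
  C≡C: C≡C triple bond → alkyne.
  CH(CH2NH2): pendant –CH2NH2: N on sp³ C, no adjacent C=O → amine.
  CH(CN): pendant –C≡N: nitrile.
  CH(CHO): pendant –CHO: carbonyl C bonded to C and H → aldehyde.
  CH(CH2OH): pendant –CH2OH on an sp³ backbone C → alcohol.
  CH(COOH): pendant –COOH: carbonyl C bonded to C and –OH → carboxylic acid.
  COOCH3: –C(=O)OCH3: carbonyl C bonded to C and to –OCH3 → ester (not ketone + ether).

alcohol, aldehyde, alkyne, amine, carboxylic acid, ester, nitrile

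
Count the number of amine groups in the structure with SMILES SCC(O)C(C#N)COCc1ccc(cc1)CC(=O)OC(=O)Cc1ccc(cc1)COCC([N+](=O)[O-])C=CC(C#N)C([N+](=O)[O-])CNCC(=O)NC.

1

–SH on an sp³ carbon → thiol.
–OH on an sp³ carbon → alcohol (secondary).
pendant –C≡N: nitrile.
C–O–C with sp³ carbons on both sides and no adjacent C=O → ether.
para-disubstituted benzene ring → arene.
two acyl groups sharing one oxygen, –C(=O)–O–C(=O)– → anhydride.
para-disubstituted benzene ring → arene.
C–O–C with sp³ carbons on both sides and no adjacent C=O → ether.
–NO2 on an sp³ carbon → nitro (the N=O is not a carbonyl).
C=C double bond → alkene.
pendant –C≡N: nitrile.
–NO2 on an sp³ carbon → nitro (the N=O is not a carbonyl).
C–N–C with sp³ carbons and no adjacent C=O → amine (secondary).
–C(=O)NHCH3: carbonyl C bonded to C and to N → amide (the N is not an amine).
Amine appears at: CH2NHCH2 → 1.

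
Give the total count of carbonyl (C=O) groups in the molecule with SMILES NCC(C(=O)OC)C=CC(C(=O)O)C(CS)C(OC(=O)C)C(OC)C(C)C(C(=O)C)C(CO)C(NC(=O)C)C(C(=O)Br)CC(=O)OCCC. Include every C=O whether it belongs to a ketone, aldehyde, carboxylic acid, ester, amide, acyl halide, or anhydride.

CH(COOCH3): ester, 1 C=O (running total 1).
CH(COOH): carboxylic acid, 1 C=O (running total 2).
CH(OCOCH3): ester, 1 C=O (running total 3).
CH(COCH3): ketone, 1 C=O (running total 4).
CH(NHCOCH3): amide, 1 C=O (running total 5).
CH(COBr): acyl halide, 1 C=O (running total 6).
CH2COOCH2: ester, 1 C=O (running total 7).

7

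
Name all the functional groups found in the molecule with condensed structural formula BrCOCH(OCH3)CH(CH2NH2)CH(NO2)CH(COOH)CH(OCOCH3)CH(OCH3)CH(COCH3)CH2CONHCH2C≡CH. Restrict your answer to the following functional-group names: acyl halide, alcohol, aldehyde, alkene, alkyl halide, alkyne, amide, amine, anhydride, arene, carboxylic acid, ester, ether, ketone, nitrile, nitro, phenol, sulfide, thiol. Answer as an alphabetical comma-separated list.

acyl halide, alkyne, amide, amine, carboxylic acid, ester, ether, ketone, nitro

–C(=O)Br: carbonyl C bonded to C and to a halogen → acyl halide (not alkyl halide).
pendant –OCH3: C–O–C with sp³ C, no adjacent C=O → ether.
pendant –CH2NH2: N on sp³ C, no adjacent C=O → amine.
–NO2 on an sp³ carbon → nitro (the N=O is not a carbonyl).
pendant –COOH: carbonyl C bonded to C and –OH → carboxylic acid.
pendant –OC(=O)CH3: an acyloxy group → ester.
pendant –OCH3: C–O–C with sp³ C, no adjacent C=O → ether.
pendant –COCH3: carbonyl C bonded to two carbons → ketone.
–C(=O)–N– linkage → amide (the N is not an amine).
C≡C triple bond → alkyne.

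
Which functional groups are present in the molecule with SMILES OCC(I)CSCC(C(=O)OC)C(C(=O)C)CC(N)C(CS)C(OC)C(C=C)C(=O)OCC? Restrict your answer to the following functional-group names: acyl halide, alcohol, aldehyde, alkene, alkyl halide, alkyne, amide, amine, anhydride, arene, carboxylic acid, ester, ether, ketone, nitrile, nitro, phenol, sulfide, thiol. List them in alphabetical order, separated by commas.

HO– on an sp³ carbon → alcohol.
halogen on an sp³ carbon → alkyl halide.
C–S–C linkage → sulfide (thioether).
pendant –COOCH3: carbonyl C bonded to C and –OCH3 → ester.
pendant –COCH3: carbonyl C bonded to two carbons → ketone.
–NH2 on an sp³ carbon with no adjacent C=O → amine.
pendant –CH2SH → thiol.
pendant –OCH3: C–O–C with sp³ C, no adjacent C=O → ether.
pendant –CH=CH2: C=C double bond → alkene.
–C(=O)OCH2CH3: carbonyl C bonded to C and to –OEt → ester.

alcohol, alkene, alkyl halide, amine, ester, ether, ketone, sulfide, thiol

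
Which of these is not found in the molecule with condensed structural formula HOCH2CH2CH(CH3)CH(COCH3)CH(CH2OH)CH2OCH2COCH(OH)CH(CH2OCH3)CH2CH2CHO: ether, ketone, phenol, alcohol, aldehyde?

phenol

ketone: present (CH(COCH3) — pendant –COCH3: carbonyl C bonded to two carbons → ketone).
alcohol: present (HOCH2 — HO– on an sp³ carbon → alcohol).
aldehyde: present (CHO — terminal –CHO: carbonyl C bonded to H and C → aldehyde).
ether: present (CH2OCH2 — C–O–C with sp³ carbons on both sides and no adjacent C=O → ether).
phenol: absent. In each of HOCH2, CH(CH2OH) and CH(OH), the –OH is on an sp³ carbon, not on an aromatic ring, so it is an alcohol.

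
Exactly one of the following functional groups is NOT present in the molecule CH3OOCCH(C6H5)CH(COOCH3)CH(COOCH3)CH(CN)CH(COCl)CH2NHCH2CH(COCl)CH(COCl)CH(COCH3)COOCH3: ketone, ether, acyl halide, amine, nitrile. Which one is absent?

amine: present (CH2NHCH2 — C–N–C with sp³ carbons and no adjacent C=O → amine (secondary)).
acyl halide: present (CH(COCl) — pendant –C(=O)X: carbonyl C bonded to C and halogen → acyl halide).
nitrile: present (CH(CN) — pendant –C≡N: nitrile).
ketone: present (CH(COCH3) — pendant –COCH3: carbonyl C bonded to two carbons → ketone).
ether: absent. In each of CH3OOC, CH(COOCH3) and COOCH3, the C–O–C oxygen is adjacent to a C=O, so it belongs to an ester, not an ether.

ether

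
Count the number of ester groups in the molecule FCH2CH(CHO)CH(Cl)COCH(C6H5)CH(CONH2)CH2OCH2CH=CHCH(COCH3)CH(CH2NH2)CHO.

Reading the structure from left to right:
  FCH2: halogen on an sp³ carbon → alkyl halide.
  CH(CHO): pendant –CHO: carbonyl C bonded to C and H → aldehyde.
  CH(Cl): halogen on an sp³ carbon → alkyl halide.
  CO: –C(=O)– with carbon on both sides → ketone.
  CH(C6H5): pendant –C6H5: benzene ring → arene.
  CH(CONH2): pendant –CONH2: carbonyl C bonded to C and N → amide.
  CH2OCH2: C–O–C with sp³ carbons on both sides and no adjacent C=O → ether.
  CH=CH: C=C double bond → alkene.
  CH(COCH3): pendant –COCH3: carbonyl C bonded to two carbons → ketone.
  CH(CH2NH2): pendant –CH2NH2: N on sp³ C, no adjacent C=O → amine.
  CHO: terminal –CHO: carbonyl C bonded to H and C → aldehyde.
No segment is a ester: CO is ketone, not ester; CH2OCH2 is ether, not ester; CH(COCH3) is ketone, not ester. → 0.

0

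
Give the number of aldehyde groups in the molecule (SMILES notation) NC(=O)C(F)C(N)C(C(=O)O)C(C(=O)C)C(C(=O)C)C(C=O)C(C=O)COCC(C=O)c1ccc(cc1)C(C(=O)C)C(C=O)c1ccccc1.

4

–C(=O)NH2: carbonyl C bonded to C and to N → amide (the N is not a separate amine).
halogen on an sp³ carbon → alkyl halide.
–NH2 on an sp³ carbon with no adjacent C=O → amine.
pendant –COOH: carbonyl C bonded to C and –OH → carboxylic acid.
pendant –COCH3: carbonyl C bonded to two carbons → ketone.
pendant –COCH3: carbonyl C bonded to two carbons → ketone.
pendant –CHO: carbonyl C bonded to C and H → aldehyde.
pendant –CHO: carbonyl C bonded to C and H → aldehyde.
C–O–C with sp³ carbons on both sides and no adjacent C=O → ether.
pendant –CHO: carbonyl C bonded to C and H → aldehyde.
para-disubstituted benzene ring → arene.
pendant –COCH3: carbonyl C bonded to two carbons → ketone.
pendant –CHO: carbonyl C bonded to C and H → aldehyde.
–C6H5 phenyl ring → arene.
Aldehyde appears at: CH(CHO), CH(CHO), CH(CHO), CH(CHO) → 4.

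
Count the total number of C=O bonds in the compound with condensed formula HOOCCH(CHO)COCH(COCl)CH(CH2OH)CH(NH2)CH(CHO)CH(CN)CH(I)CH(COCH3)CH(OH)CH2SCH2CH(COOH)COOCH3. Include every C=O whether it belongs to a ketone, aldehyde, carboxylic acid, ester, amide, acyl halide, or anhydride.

HOOC: carboxylic acid, 1 C=O (running total 1).
CH(CHO): aldehyde, 1 C=O (running total 2).
CO: ketone, 1 C=O (running total 3).
CH(COCl): acyl halide, 1 C=O (running total 4).
CH(CHO): aldehyde, 1 C=O (running total 5).
CH(COCH3): ketone, 1 C=O (running total 6).
CH(COOH): carboxylic acid, 1 C=O (running total 7).
COOCH3: ester, 1 C=O (running total 8).

8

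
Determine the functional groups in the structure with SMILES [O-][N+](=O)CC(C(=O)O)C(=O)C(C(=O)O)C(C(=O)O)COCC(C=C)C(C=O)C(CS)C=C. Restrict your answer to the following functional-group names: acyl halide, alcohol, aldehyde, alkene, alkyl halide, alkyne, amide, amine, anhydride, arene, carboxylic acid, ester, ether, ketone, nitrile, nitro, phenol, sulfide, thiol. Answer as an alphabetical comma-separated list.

–NO2 on carbon → nitro group.
pendant –COOH: carbonyl C bonded to C and –OH → carboxylic acid.
–C(=O)– with carbon on both sides → ketone.
pendant –COOH: carbonyl C bonded to C and –OH → carboxylic acid.
pendant –COOH: carbonyl C bonded to C and –OH → carboxylic acid.
C–O–C with sp³ carbons on both sides and no adjacent C=O → ether.
pendant –CH=CH2: C=C double bond → alkene.
pendant –CHO: carbonyl C bonded to C and H → aldehyde.
pendant –CH2SH → thiol.
C=C double bond → alkene.

aldehyde, alkene, carboxylic acid, ether, ketone, nitro, thiol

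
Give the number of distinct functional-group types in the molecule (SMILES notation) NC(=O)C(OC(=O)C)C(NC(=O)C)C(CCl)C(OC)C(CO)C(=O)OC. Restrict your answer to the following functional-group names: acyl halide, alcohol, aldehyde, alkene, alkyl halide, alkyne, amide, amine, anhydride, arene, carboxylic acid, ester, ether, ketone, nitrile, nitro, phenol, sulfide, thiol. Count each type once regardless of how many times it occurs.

5

Reading the structure from left to right:
  H2NCO: –C(=O)NH2: carbonyl C bonded to C and to N → amide (the N is not a separate amine).
  CH(OCOCH3): pendant –OC(=O)CH3: an acyloxy group → ester.
  CH(NHCOCH3): pendant –NHC(=O)CH3: N bonded to a carbonyl → amide (not amine).
  CH(CH2Cl): pendant –CH2X: halogen on sp³ carbon → alkyl halide.
  CH(OCH3): pendant –OCH3: C–O–C with sp³ C, no adjacent C=O → ether.
  CH(CH2OH): pendant –CH2OH on an sp³ backbone C → alcohol.
  COOCH3: –C(=O)OCH3: carbonyl C bonded to C and to –OCH3 → ester (not ketone + ether).
Distinct types present: alcohol, alkyl halide, amide, ester, ether.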